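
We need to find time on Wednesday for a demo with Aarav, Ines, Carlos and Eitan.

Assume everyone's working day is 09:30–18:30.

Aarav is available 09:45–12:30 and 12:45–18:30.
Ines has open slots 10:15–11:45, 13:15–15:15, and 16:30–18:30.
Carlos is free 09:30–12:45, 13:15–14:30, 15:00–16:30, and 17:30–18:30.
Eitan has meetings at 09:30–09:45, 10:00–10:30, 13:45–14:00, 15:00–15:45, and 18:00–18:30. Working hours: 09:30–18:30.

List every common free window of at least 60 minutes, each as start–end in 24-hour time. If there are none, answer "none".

10:30–11:45

Eitan free within 09:30–18:30: 09:45–10:00, 10:30–13:45, 14:00–15:00, 15:45–18:00.
Aarav ∩ Ines: 10:15–11:45, 13:15–15:15, 16:30–18:30.
Aarav ∩ Ines ∩ Carlos: 10:15–11:45, 13:15–14:30, 15:00–15:15, 17:30–18:30.
Aarav ∩ Ines ∩ Carlos ∩ Eitan: 10:30–11:45, 13:15–13:45, 14:00–14:30, 17:30–18:00.
Windows ≥ 60 min: 10:30–11:45.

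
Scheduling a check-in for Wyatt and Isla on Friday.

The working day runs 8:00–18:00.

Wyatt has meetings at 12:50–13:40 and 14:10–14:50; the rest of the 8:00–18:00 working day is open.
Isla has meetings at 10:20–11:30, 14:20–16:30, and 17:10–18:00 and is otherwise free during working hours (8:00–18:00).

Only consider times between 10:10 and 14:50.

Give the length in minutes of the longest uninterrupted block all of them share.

80 minutes

Wyatt free within 08:00–18:00: 08:00–12:50, 13:40–14:10, 14:50–18:00.
Isla free within 08:00–18:00: 08:00–10:20, 11:30–14:20, 16:30–17:10.
Wyatt ∩ Isla: 08:00–10:20, 11:30–12:50, 13:40–14:10, 16:30–17:10.
Restricted to 10:10–14:50: 10:10–10:20, 11:30–12:50, 13:40–14:10.
Common window lengths: 10, 80, 30 min; longest is 80.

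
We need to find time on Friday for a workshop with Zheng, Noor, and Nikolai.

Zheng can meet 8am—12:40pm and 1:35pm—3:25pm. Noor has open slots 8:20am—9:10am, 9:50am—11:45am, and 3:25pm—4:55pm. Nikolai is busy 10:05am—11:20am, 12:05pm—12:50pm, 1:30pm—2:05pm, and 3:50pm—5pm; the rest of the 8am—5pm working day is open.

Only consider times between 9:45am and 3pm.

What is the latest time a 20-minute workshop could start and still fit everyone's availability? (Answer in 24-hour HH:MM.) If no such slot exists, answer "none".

11:25

Nikolai free within 08:00–17:00: 08:00–10:05, 11:20–12:05, 12:50–13:30, 14:05–15:50.
Zheng ∩ Noor: 08:20–09:10, 09:50–11:45.
Zheng ∩ Noor ∩ Nikolai: 08:20–09:10, 09:50–10:05, 11:20–11:45.
Restricted to 09:45–15:00: 09:50–10:05, 11:20–11:45.
Windows ≥ 20 min: 11:20–11:45.
Latest start in the last window 11:20–11:45 is 11:45 − 20 min = 11:25.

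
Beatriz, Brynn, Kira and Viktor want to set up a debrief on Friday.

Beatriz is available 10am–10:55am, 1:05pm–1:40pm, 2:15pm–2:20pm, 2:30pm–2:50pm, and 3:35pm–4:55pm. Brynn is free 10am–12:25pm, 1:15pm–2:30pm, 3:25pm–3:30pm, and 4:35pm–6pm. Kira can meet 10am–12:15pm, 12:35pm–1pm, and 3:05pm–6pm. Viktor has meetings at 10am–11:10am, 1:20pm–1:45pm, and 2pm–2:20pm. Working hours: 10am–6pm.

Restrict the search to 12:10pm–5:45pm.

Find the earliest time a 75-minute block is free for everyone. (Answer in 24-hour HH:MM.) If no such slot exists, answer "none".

Viktor free within 10:00–18:00: 11:10–13:20, 13:45–14:00, 14:20–18:00.
Beatriz ∩ Brynn: 10:00–10:55, 13:15–13:40, 14:15–14:20, 16:35–16:55.
Beatriz ∩ Brynn ∩ Kira: 10:00–10:55, 16:35–16:55.
Beatriz ∩ Brynn ∩ Kira ∩ Viktor: 16:35–16:55.
Restricted to 12:10–17:45: 16:35–16:55.
Windows ≥ 75 min: (none).

none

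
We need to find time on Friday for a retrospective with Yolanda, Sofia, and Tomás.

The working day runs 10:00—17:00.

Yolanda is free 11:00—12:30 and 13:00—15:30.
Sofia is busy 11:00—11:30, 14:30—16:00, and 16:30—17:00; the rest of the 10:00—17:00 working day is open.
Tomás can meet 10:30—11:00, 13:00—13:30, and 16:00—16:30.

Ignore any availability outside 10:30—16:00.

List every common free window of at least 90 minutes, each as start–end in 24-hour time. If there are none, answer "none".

Sofia free within 10:00–17:00: 10:00–11:00, 11:30–14:30, 16:00–16:30.
Yolanda ∩ Sofia: 11:30–12:30, 13:00–14:30.
Yolanda ∩ Sofia ∩ Tomás: 13:00–13:30.
Restricted to 10:30–16:00: 13:00–13:30.
Windows ≥ 90 min: (none).

none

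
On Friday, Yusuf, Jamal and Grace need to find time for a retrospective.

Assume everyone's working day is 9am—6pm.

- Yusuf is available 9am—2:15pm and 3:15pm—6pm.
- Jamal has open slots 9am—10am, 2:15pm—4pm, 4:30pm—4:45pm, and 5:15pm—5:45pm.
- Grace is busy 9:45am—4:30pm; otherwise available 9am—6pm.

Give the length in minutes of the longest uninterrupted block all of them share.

45 minutes

Grace free within 09:00–18:00: 09:00–09:45, 16:30–18:00.
Yusuf ∩ Jamal: 09:00–10:00, 15:15–16:00, 16:30–16:45, 17:15–17:45.
Yusuf ∩ Jamal ∩ Grace: 09:00–09:45, 16:30–16:45, 17:15–17:45.
Common window lengths: 45, 15, 30 min; longest is 45.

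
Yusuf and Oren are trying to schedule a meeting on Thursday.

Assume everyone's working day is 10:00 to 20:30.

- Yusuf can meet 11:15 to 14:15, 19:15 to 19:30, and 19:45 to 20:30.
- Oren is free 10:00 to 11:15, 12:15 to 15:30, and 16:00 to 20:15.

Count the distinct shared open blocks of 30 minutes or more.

2

Yusuf ∩ Oren: 12:15–14:15, 19:15–19:30, 19:45–20:15.
Windows ≥ 30 min: 12:15–14:15, 19:45–20:15.
That's 2 windows.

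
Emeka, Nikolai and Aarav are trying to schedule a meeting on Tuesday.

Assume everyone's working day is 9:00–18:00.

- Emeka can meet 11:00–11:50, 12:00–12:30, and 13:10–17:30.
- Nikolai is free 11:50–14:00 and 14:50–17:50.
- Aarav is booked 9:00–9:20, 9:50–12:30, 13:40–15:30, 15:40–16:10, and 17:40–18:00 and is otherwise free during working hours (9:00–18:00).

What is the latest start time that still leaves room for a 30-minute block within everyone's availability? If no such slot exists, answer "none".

17:00

Aarav free within 09:00–18:00: 09:20–09:50, 12:30–13:40, 15:30–15:40, 16:10–17:40.
Emeka ∩ Nikolai: 12:00–12:30, 13:10–14:00, 14:50–17:30.
Emeka ∩ Nikolai ∩ Aarav: 13:10–13:40, 15:30–15:40, 16:10–17:30.
Windows ≥ 30 min: 13:10–13:40, 16:10–17:30.
Latest start in the last window 16:10–17:30 is 17:30 − 30 min = 17:00.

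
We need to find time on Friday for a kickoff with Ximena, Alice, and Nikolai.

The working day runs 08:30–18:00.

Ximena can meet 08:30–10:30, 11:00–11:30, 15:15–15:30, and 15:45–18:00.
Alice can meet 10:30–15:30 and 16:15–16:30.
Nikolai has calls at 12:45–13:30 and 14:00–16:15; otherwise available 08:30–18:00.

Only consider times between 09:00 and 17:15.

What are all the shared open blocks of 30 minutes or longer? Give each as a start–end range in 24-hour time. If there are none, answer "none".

11:00–11:30

Nikolai free within 08:30–18:00: 08:30–12:45, 13:30–14:00, 16:15–18:00.
Ximena ∩ Alice: 11:00–11:30, 15:15–15:30, 16:15–16:30.
Ximena ∩ Alice ∩ Nikolai: 11:00–11:30, 16:15–16:30.
Restricted to 09:00–17:15: 11:00–11:30, 16:15–16:30.
Windows ≥ 30 min: 11:00–11:30.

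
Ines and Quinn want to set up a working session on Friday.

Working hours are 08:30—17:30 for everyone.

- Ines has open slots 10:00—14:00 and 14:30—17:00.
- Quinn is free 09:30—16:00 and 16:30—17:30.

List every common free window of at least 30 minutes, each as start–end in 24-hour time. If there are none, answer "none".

Ines ∩ Quinn: 10:00–14:00, 14:30–16:00, 16:30–17:00.
Windows ≥ 30 min: 10:00–14:00, 14:30–16:00, 16:30–17:00.

10:00–14:00, 14:30–16:00, 16:30–17:00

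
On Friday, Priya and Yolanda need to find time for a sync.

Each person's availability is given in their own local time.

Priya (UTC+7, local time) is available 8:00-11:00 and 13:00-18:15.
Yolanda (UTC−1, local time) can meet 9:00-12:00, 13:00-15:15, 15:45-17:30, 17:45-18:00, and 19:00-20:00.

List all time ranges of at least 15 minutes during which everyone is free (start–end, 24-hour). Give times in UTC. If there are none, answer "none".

Priya → UTC: 01:00–04:00, 06:00–11:15.
Yolanda → UTC: 10:00–13:00, 14:00–16:15, 16:45–18:30, 18:45–19:00, 20:00–21:00.
Priya ∩ Yolanda: 10:00–11:15.
Windows ≥ 15 min: 10:00–11:15.

10:00–11:15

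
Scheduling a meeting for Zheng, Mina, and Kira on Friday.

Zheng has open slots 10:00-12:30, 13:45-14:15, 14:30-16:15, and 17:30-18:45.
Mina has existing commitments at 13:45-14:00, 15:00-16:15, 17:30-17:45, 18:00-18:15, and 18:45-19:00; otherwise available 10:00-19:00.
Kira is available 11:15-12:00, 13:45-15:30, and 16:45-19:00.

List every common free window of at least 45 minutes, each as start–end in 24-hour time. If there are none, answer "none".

Mina free within 10:00–19:00: 10:00–13:45, 14:00–15:00, 16:15–17:30, 17:45–18:00, 18:15–18:45.
Zheng ∩ Mina: 10:00–12:30, 14:00–14:15, 14:30–15:00, 17:45–18:00, 18:15–18:45.
Zheng ∩ Mina ∩ Kira: 11:15–12:00, 14:00–14:15, 14:30–15:00, 17:45–18:00, 18:15–18:45.
Windows ≥ 45 min: 11:15–12:00.

11:15–12:00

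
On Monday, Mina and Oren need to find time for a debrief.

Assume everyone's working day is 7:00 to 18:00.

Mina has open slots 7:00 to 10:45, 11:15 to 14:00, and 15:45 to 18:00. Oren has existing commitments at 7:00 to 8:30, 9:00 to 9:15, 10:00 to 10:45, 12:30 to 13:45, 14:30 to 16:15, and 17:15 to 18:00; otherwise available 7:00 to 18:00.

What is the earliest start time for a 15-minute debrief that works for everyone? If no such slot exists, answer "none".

08:30

Oren free within 07:00–18:00: 08:30–09:00, 09:15–10:00, 10:45–12:30, 13:45–14:30, 16:15–17:15.
Mina ∩ Oren: 08:30–09:00, 09:15–10:00, 11:15–12:30, 13:45–14:00, 16:15–17:15.
Windows ≥ 15 min: 08:30–09:00, 09:15–10:00, 11:15–12:30, 13:45–14:00, 16:15–17:15.
Earliest such window starts at 08:30.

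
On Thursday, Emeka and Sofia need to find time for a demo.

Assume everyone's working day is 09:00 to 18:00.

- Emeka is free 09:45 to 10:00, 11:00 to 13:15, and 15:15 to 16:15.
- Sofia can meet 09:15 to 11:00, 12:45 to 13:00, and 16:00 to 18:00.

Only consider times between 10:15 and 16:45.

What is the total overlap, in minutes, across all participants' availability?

Emeka ∩ Sofia: 09:45–10:00, 12:45–13:00, 16:00–16:15.
Restricted to 10:15–16:45: 12:45–13:00, 16:00–16:15.
Total common minutes: 15 + 15 = 30.

30 minutes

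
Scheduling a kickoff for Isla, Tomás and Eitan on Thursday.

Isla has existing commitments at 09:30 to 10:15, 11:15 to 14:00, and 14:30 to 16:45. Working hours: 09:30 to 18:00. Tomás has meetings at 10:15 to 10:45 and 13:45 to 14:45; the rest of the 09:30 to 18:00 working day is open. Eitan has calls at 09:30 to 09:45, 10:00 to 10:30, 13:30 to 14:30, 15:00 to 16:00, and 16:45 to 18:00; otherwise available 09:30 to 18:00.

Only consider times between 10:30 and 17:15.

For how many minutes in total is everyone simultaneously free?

30 minutes

Isla free within 09:30–18:00: 10:15–11:15, 14:00–14:30, 16:45–18:00.
Tomás free within 09:30–18:00: 09:30–10:15, 10:45–13:45, 14:45–18:00.
Eitan free within 09:30–18:00: 09:45–10:00, 10:30–13:30, 14:30–15:00, 16:00–16:45.
Isla ∩ Tomás: 10:45–11:15, 16:45–18:00.
Isla ∩ Tomás ∩ Eitan: 10:45–11:15.
Restricted to 10:30–17:15: 10:45–11:15.
Total common minutes: 30.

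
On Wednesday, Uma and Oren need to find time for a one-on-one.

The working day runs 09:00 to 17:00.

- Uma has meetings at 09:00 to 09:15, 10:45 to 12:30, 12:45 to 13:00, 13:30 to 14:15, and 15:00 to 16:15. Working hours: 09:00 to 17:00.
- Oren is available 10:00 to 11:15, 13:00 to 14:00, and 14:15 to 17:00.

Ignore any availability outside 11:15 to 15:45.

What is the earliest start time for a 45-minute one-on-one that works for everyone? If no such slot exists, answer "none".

Uma free within 09:00–17:00: 09:15–10:45, 12:30–12:45, 13:00–13:30, 14:15–15:00, 16:15–17:00.
Uma ∩ Oren: 10:00–10:45, 13:00–13:30, 14:15–15:00, 16:15–17:00.
Restricted to 11:15–15:45: 13:00–13:30, 14:15–15:00.
Windows ≥ 45 min: 14:15–15:00.
Earliest such window starts at 14:15.

14:15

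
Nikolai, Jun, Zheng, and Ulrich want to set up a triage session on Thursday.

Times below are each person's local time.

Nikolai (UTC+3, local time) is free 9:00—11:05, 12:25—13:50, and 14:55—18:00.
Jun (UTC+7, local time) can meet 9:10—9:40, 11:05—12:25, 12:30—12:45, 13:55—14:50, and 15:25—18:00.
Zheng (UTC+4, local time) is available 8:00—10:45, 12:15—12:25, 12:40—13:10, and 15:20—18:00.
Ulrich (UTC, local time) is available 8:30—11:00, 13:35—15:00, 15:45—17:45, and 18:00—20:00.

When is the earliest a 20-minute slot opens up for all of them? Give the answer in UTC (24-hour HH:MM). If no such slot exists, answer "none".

Nikolai → UTC: 06:00–08:05, 09:25–10:50, 11:55–15:00.
Jun → UTC: 02:10–02:40, 04:05–05:25, 05:30–05:45, 06:55–07:50, 08:25–11:00.
Zheng → UTC: 04:00–06:45, 08:15–08:25, 08:40–09:10, 11:20–14:00.
Ulrich → UTC: 08:30–11:00, 13:35–15:00, 15:45–17:45, 18:00–20:00.
Nikolai ∩ Jun: 06:55–07:50, 09:25–10:50.
Nikolai ∩ Jun ∩ Zheng: (none).
Nikolai ∩ Jun ∩ Zheng ∩ Ulrich: (none).
Windows ≥ 20 min: (none).

none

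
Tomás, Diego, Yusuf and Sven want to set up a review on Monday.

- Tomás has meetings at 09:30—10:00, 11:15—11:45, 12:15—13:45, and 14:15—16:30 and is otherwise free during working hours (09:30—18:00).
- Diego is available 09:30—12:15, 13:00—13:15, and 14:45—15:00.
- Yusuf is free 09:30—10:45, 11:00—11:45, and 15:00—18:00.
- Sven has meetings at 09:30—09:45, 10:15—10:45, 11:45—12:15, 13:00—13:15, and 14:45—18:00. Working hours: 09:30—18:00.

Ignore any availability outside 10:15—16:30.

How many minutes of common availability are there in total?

Tomás free within 09:30–18:00: 10:00–11:15, 11:45–12:15, 13:45–14:15, 16:30–18:00.
Sven free within 09:30–18:00: 09:45–10:15, 10:45–11:45, 12:15–13:00, 13:15–14:45.
Tomás ∩ Diego: 10:00–11:15, 11:45–12:15.
Tomás ∩ Diego ∩ Yusuf: 10:00–10:45, 11:00–11:15.
Tomás ∩ Diego ∩ Yusuf ∩ Sven: 10:00–10:15, 11:00–11:15.
Restricted to 10:15–16:30: 11:00–11:15.
Total common minutes: 15.

15 minutes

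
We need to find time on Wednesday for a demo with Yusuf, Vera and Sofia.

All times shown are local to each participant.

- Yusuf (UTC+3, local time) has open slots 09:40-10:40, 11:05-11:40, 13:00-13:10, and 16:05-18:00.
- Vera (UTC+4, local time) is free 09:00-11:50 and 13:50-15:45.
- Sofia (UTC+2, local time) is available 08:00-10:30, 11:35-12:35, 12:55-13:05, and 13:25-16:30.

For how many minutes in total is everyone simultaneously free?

Yusuf → UTC: 06:40–07:40, 08:05–08:40, 10:00–10:10, 13:05–15:00.
Vera → UTC: 05:00–07:50, 09:50–11:45.
Sofia → UTC: 06:00–08:30, 09:35–10:35, 10:55–11:05, 11:25–14:30.
Yusuf ∩ Vera: 06:40–07:40, 10:00–10:10.
Yusuf ∩ Vera ∩ Sofia: 06:40–07:40, 10:00–10:10.
Total common minutes: 60 + 10 = 70.

70 minutes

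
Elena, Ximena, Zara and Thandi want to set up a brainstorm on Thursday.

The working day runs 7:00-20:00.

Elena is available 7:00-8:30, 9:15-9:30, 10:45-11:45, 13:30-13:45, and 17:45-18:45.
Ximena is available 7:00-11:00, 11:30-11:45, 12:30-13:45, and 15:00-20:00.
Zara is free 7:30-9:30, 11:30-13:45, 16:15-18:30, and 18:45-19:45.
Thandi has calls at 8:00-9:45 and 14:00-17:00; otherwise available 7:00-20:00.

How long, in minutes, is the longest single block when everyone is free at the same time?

45 minutes

Thandi free within 07:00–20:00: 07:00–08:00, 09:45–14:00, 17:00–20:00.
Elena ∩ Ximena: 07:00–08:30, 09:15–09:30, 10:45–11:00, 11:30–11:45, 13:30–13:45, 17:45–18:45.
Elena ∩ Ximena ∩ Zara: 07:30–08:30, 09:15–09:30, 11:30–11:45, 13:30–13:45, 17:45–18:30.
Elena ∩ Ximena ∩ Zara ∩ Thandi: 07:30–08:00, 11:30–11:45, 13:30–13:45, 17:45–18:30.
Common window lengths: 30, 15, 15, 45 min; longest is 45.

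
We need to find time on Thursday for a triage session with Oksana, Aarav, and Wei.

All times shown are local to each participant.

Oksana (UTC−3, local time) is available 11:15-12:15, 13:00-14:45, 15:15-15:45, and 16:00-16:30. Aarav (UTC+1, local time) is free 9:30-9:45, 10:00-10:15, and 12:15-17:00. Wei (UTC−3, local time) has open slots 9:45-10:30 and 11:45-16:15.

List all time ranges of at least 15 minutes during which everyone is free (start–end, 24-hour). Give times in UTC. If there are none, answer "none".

14:45–15:15

Oksana → UTC: 14:15–15:15, 16:00–17:45, 18:15–18:45, 19:00–19:30.
Aarav → UTC: 08:30–08:45, 09:00–09:15, 11:15–16:00.
Wei → UTC: 12:45–13:30, 14:45–19:15.
Oksana ∩ Aarav: 14:15–15:15.
Oksana ∩ Aarav ∩ Wei: 14:45–15:15.
Windows ≥ 15 min: 14:45–15:15.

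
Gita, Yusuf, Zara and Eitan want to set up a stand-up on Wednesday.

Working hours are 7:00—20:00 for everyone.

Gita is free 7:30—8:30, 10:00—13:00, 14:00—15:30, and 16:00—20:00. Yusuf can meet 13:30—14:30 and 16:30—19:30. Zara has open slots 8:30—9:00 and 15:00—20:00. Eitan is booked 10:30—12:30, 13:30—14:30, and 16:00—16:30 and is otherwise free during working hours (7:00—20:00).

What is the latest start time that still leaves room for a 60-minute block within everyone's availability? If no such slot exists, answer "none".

Eitan free within 07:00–20:00: 07:00–10:30, 12:30–13:30, 14:30–16:00, 16:30–20:00.
Gita ∩ Yusuf: 14:00–14:30, 16:30–19:30.
Gita ∩ Yusuf ∩ Zara: 16:30–19:30.
Gita ∩ Yusuf ∩ Zara ∩ Eitan: 16:30–19:30.
Windows ≥ 60 min: 16:30–19:30.
Latest start in the last window 16:30–19:30 is 19:30 − 60 min = 18:30.

18:30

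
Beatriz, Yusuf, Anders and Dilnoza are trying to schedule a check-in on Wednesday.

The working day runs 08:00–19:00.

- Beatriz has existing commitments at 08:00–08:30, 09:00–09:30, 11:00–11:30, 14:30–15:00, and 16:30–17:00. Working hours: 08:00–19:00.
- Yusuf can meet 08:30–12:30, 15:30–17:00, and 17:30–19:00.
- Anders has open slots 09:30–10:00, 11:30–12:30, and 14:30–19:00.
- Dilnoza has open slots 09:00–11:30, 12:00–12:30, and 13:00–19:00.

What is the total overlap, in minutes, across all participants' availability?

210 minutes

Beatriz free within 08:00–19:00: 08:30–09:00, 09:30–11:00, 11:30–14:30, 15:00–16:30, 17:00–19:00.
Beatriz ∩ Yusuf: 08:30–09:00, 09:30–11:00, 11:30–12:30, 15:30–16:30, 17:30–19:00.
Beatriz ∩ Yusuf ∩ Anders: 09:30–10:00, 11:30–12:30, 15:30–16:30, 17:30–19:00.
Beatriz ∩ Yusuf ∩ Anders ∩ Dilnoza: 09:30–10:00, 12:00–12:30, 15:30–16:30, 17:30–19:00.
Total common minutes: 30 + 30 + 60 + 90 = 210.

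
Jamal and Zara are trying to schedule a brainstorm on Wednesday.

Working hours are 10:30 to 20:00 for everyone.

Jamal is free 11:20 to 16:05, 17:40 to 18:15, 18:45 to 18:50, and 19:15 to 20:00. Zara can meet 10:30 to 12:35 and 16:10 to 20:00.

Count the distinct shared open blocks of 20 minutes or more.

3

Jamal ∩ Zara: 11:20–12:35, 17:40–18:15, 18:45–18:50, 19:15–20:00.
Windows ≥ 20 min: 11:20–12:35, 17:40–18:15, 19:15–20:00.
That's 3 windows.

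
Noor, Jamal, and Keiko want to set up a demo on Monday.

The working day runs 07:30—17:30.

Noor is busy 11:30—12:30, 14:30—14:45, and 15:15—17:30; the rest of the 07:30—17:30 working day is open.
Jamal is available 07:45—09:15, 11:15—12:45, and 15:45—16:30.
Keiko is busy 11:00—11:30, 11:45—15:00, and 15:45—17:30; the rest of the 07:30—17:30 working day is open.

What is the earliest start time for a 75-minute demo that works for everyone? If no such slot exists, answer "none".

Noor free within 07:30–17:30: 07:30–11:30, 12:30–14:30, 14:45–15:15.
Keiko free within 07:30–17:30: 07:30–11:00, 11:30–11:45, 15:00–15:45.
Noor ∩ Jamal: 07:45–09:15, 11:15–11:30, 12:30–12:45.
Noor ∩ Jamal ∩ Keiko: 07:45–09:15.
Windows ≥ 75 min: 07:45–09:15.
Earliest such window starts at 07:45.

07:45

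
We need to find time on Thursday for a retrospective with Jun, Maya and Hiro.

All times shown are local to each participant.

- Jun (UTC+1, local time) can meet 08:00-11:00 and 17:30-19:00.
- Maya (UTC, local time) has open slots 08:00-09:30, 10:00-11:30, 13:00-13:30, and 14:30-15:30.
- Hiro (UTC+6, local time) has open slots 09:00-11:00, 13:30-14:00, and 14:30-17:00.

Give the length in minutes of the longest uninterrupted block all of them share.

60 minutes

Jun → UTC: 07:00–10:00, 16:30–18:00.
Maya → UTC: 08:00–09:30, 10:00–11:30, 13:00–13:30, 14:30–15:30.
Hiro → UTC: 03:00–05:00, 07:30–08:00, 08:30–11:00.
Jun ∩ Maya: 08:00–09:30.
Jun ∩ Maya ∩ Hiro: 08:30–09:30.
Single common window of 60 minutes.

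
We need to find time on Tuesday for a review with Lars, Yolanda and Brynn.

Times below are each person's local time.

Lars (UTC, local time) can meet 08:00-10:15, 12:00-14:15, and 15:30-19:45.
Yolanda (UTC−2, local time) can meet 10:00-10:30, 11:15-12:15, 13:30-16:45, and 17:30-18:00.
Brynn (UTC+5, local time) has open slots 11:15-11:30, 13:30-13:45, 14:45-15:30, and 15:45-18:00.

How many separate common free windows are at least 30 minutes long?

1

Lars → UTC: 08:00–10:15, 12:00–14:15, 15:30–19:45.
Yolanda → UTC: 12:00–12:30, 13:15–14:15, 15:30–18:45, 19:30–20:00.
Brynn → UTC: 06:15–06:30, 08:30–08:45, 09:45–10:30, 10:45–13:00.
Lars ∩ Yolanda: 12:00–12:30, 13:15–14:15, 15:30–18:45, 19:30–19:45.
Lars ∩ Yolanda ∩ Brynn: 12:00–12:30.
Windows ≥ 30 min: 12:00–12:30.
That's 1 window.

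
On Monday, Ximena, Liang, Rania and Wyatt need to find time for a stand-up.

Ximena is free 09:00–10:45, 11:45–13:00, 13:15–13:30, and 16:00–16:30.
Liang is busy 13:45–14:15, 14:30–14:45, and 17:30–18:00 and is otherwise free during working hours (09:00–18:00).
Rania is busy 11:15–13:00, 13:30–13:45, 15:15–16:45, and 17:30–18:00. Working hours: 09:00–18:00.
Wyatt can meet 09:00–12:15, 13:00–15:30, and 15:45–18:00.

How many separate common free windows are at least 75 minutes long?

Liang free within 09:00–18:00: 09:00–13:45, 14:15–14:30, 14:45–17:30.
Rania free within 09:00–18:00: 09:00–11:15, 13:00–13:30, 13:45–15:15, 16:45–17:30.
Ximena ∩ Liang: 09:00–10:45, 11:45–13:00, 13:15–13:30, 16:00–16:30.
Ximena ∩ Liang ∩ Rania: 09:00–10:45, 13:15–13:30.
Ximena ∩ Liang ∩ Rania ∩ Wyatt: 09:00–10:45, 13:15–13:30.
Windows ≥ 75 min: 09:00–10:45.
That's 1 window.

1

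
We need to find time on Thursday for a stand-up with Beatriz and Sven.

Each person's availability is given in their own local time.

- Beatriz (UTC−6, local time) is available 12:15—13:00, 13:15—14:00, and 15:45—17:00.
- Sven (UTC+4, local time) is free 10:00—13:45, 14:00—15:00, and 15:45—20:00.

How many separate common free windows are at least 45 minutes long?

Beatriz → UTC: 18:15–19:00, 19:15–20:00, 21:45–23:00.
Sven → UTC: 06:00–09:45, 10:00–11:00, 11:45–16:00.
Beatriz ∩ Sven: (none).
Windows ≥ 45 min: (none).
That's 0 windows.

0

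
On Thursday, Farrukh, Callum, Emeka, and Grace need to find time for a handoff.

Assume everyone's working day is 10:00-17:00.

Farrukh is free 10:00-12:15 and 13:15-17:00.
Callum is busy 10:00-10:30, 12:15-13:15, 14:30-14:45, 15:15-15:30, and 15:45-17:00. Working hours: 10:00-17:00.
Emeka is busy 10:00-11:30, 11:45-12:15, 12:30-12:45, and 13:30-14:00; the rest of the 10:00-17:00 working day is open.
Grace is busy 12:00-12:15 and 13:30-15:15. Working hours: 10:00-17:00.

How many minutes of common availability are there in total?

Callum free within 10:00–17:00: 10:30–12:15, 13:15–14:30, 14:45–15:15, 15:30–15:45.
Emeka free within 10:00–17:00: 11:30–11:45, 12:15–12:30, 12:45–13:30, 14:00–17:00.
Grace free within 10:00–17:00: 10:00–12:00, 12:15–13:30, 15:15–17:00.
Farrukh ∩ Callum: 10:30–12:15, 13:15–14:30, 14:45–15:15, 15:30–15:45.
Farrukh ∩ Callum ∩ Emeka: 11:30–11:45, 13:15–13:30, 14:00–14:30, 14:45–15:15, 15:30–15:45.
Farrukh ∩ Callum ∩ Emeka ∩ Grace: 11:30–11:45, 13:15–13:30, 15:30–15:45.
Total common minutes: 15 + 15 + 15 = 45.

45 minutes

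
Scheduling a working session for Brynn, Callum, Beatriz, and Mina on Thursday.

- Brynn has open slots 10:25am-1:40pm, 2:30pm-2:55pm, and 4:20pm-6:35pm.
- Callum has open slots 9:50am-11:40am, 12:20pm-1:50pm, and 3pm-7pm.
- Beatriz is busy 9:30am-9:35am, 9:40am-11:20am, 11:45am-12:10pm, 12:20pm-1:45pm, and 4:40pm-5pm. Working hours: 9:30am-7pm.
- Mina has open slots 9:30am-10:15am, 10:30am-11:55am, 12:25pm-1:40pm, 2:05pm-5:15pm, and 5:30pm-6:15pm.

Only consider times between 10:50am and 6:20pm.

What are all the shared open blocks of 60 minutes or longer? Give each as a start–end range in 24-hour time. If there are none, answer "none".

none

Beatriz free within 09:30–19:00: 09:35–09:40, 11:20–11:45, 12:10–12:20, 13:45–16:40, 17:00–19:00.
Brynn ∩ Callum: 10:25–11:40, 12:20–13:40, 16:20–18:35.
Brynn ∩ Callum ∩ Beatriz: 11:20–11:40, 16:20–16:40, 17:00–18:35.
Brynn ∩ Callum ∩ Beatriz ∩ Mina: 11:20–11:40, 16:20–16:40, 17:00–17:15, 17:30–18:15.
Restricted to 10:50–18:20: 11:20–11:40, 16:20–16:40, 17:00–17:15, 17:30–18:15.
Windows ≥ 60 min: (none).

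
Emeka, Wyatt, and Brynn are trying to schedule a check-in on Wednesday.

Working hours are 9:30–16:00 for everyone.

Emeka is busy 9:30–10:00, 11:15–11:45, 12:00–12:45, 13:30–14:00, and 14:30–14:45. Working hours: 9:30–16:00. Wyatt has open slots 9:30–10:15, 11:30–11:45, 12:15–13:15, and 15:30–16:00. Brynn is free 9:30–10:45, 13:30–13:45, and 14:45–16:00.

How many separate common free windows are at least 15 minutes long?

Emeka free within 09:30–16:00: 10:00–11:15, 11:45–12:00, 12:45–13:30, 14:00–14:30, 14:45–16:00.
Emeka ∩ Wyatt: 10:00–10:15, 12:45–13:15, 15:30–16:00.
Emeka ∩ Wyatt ∩ Brynn: 10:00–10:15, 15:30–16:00.
Windows ≥ 15 min: 10:00–10:15, 15:30–16:00.
That's 2 windows.

2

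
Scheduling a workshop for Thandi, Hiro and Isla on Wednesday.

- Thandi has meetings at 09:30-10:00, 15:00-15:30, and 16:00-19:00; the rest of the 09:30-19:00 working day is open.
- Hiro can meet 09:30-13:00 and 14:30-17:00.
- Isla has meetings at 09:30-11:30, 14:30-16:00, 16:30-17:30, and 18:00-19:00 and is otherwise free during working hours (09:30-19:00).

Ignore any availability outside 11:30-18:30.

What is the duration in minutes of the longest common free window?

90 minutes

Thandi free within 09:30–19:00: 10:00–15:00, 15:30–16:00.
Isla free within 09:30–19:00: 11:30–14:30, 16:00–16:30, 17:30–18:00.
Thandi ∩ Hiro: 10:00–13:00, 14:30–15:00, 15:30–16:00.
Thandi ∩ Hiro ∩ Isla: 11:30–13:00.
Restricted to 11:30–18:30: 11:30–13:00.
Single common window of 90 minutes.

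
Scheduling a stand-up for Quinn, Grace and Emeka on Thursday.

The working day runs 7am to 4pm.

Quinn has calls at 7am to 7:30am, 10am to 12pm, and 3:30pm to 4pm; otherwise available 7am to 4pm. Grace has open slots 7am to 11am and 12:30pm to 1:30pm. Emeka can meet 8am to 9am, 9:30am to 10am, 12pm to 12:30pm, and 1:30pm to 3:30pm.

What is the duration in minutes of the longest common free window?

Quinn free within 07:00–16:00: 07:30–10:00, 12:00–15:30.
Quinn ∩ Grace: 07:30–10:00, 12:30–13:30.
Quinn ∩ Grace ∩ Emeka: 08:00–09:00, 09:30–10:00.
Common window lengths: 60, 30 min; longest is 60.

60 minutes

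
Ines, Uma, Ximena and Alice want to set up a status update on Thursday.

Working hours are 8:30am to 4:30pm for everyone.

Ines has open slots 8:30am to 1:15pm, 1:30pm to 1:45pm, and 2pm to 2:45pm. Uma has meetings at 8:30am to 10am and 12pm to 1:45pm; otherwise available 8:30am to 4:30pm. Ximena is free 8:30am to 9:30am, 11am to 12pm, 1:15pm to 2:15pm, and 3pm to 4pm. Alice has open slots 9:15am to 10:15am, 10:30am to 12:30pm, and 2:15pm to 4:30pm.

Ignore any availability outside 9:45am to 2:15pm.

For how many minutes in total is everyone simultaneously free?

Uma free within 08:30–16:30: 10:00–12:00, 13:45–16:30.
Ines ∩ Uma: 10:00–12:00, 14:00–14:45.
Ines ∩ Uma ∩ Ximena: 11:00–12:00, 14:00–14:15.
Ines ∩ Uma ∩ Ximena ∩ Alice: 11:00–12:00.
Restricted to 09:45–14:15: 11:00–12:00.
Total common minutes: 60.

60 minutes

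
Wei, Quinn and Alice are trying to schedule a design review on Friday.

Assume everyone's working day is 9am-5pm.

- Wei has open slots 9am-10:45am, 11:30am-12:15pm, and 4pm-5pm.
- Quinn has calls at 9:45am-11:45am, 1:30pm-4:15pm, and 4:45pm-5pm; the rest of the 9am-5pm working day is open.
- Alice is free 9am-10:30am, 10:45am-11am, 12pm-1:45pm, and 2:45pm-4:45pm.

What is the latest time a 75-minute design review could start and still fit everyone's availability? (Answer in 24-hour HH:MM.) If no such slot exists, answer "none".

Quinn free within 09:00–17:00: 09:00–09:45, 11:45–13:30, 16:15–16:45.
Wei ∩ Quinn: 09:00–09:45, 11:45–12:15, 16:15–16:45.
Wei ∩ Quinn ∩ Alice: 09:00–09:45, 12:00–12:15, 16:15–16:45.
Windows ≥ 75 min: (none).

none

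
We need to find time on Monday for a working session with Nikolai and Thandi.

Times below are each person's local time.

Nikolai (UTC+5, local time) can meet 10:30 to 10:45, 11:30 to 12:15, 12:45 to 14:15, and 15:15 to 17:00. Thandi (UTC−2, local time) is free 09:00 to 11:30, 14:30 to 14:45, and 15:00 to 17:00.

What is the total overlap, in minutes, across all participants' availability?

Nikolai → UTC: 05:30–05:45, 06:30–07:15, 07:45–09:15, 10:15–12:00.
Thandi → UTC: 11:00–13:30, 16:30–16:45, 17:00–19:00.
Nikolai ∩ Thandi: 11:00–12:00.
Total common minutes: 60.

60 minutes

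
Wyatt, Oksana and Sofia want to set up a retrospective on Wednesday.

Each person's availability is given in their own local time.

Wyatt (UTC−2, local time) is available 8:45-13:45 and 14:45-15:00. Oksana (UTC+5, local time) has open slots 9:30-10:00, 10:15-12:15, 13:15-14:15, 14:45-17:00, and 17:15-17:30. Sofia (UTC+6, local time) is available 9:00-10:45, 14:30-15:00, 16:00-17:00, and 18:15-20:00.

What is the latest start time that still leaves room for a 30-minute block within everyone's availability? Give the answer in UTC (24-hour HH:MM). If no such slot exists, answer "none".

none

Wyatt → UTC: 10:45–15:45, 16:45–17:00.
Oksana → UTC: 04:30–05:00, 05:15–07:15, 08:15–09:15, 09:45–12:00, 12:15–12:30.
Sofia → UTC: 03:00–04:45, 08:30–09:00, 10:00–11:00, 12:15–14:00.
Wyatt ∩ Oksana: 10:45–12:00, 12:15–12:30.
Wyatt ∩ Oksana ∩ Sofia: 10:45–11:00, 12:15–12:30.
Windows ≥ 30 min: (none).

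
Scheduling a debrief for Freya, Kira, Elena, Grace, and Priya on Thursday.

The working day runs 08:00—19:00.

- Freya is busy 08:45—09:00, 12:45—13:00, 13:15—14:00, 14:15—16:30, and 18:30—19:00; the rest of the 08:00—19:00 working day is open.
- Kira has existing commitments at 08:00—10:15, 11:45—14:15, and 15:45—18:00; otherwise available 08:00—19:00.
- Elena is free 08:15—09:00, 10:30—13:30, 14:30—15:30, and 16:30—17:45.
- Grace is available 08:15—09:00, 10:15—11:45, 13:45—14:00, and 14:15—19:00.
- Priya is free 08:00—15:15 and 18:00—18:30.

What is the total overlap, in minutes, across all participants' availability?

Freya free within 08:00–19:00: 08:00–08:45, 09:00–12:45, 13:00–13:15, 14:00–14:15, 16:30–18:30.
Kira free within 08:00–19:00: 10:15–11:45, 14:15–15:45, 18:00–19:00.
Freya ∩ Kira: 10:15–11:45, 18:00–18:30.
Freya ∩ Kira ∩ Elena: 10:30–11:45.
Freya ∩ Kira ∩ Elena ∩ Grace: 10:30–11:45.
Freya ∩ Kira ∩ Elena ∩ Grace ∩ Priya: 10:30–11:45.
Total common minutes: 75.

75 minutes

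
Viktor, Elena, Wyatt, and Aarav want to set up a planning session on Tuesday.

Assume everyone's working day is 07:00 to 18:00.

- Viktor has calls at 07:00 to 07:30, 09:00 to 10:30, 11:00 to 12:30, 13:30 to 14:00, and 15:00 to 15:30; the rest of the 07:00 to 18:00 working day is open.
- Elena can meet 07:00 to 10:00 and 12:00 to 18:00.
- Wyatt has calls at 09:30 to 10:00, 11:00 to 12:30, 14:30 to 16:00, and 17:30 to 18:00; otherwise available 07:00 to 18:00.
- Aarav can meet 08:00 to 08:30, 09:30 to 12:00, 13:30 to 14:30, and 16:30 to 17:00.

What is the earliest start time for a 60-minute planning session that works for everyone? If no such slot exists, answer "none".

none

Viktor free within 07:00–18:00: 07:30–09:00, 10:30–11:00, 12:30–13:30, 14:00–15:00, 15:30–18:00.
Wyatt free within 07:00–18:00: 07:00–09:30, 10:00–11:00, 12:30–14:30, 16:00–17:30.
Viktor ∩ Elena: 07:30–09:00, 12:30–13:30, 14:00–15:00, 15:30–18:00.
Viktor ∩ Elena ∩ Wyatt: 07:30–09:00, 12:30–13:30, 14:00–14:30, 16:00–17:30.
Viktor ∩ Elena ∩ Wyatt ∩ Aarav: 08:00–08:30, 14:00–14:30, 16:30–17:00.
Windows ≥ 60 min: (none).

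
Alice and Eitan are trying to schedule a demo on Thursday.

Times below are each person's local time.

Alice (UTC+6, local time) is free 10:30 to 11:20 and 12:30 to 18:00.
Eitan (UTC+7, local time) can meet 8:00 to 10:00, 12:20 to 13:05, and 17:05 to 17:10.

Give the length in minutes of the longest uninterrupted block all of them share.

5 minutes

Alice → UTC: 04:30–05:20, 06:30–12:00.
Eitan → UTC: 01:00–03:00, 05:20–06:05, 10:05–10:10.
Alice ∩ Eitan: 10:05–10:10.
Single common window of 5 minutes.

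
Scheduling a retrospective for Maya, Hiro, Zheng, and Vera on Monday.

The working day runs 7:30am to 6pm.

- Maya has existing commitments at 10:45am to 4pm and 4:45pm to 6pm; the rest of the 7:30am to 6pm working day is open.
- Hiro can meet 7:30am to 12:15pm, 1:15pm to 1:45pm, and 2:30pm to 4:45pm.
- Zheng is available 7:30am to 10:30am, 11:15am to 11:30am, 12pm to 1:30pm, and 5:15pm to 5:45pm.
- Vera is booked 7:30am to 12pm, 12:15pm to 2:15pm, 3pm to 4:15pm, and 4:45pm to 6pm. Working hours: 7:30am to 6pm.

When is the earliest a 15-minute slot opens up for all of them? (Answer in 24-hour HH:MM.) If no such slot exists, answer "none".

Maya free within 07:30–18:00: 07:30–10:45, 16:00–16:45.
Vera free within 07:30–18:00: 12:00–12:15, 14:15–15:00, 16:15–16:45.
Maya ∩ Hiro: 07:30–10:45, 16:00–16:45.
Maya ∩ Hiro ∩ Zheng: 07:30–10:30.
Maya ∩ Hiro ∩ Zheng ∩ Vera: (none).
Windows ≥ 15 min: (none).

none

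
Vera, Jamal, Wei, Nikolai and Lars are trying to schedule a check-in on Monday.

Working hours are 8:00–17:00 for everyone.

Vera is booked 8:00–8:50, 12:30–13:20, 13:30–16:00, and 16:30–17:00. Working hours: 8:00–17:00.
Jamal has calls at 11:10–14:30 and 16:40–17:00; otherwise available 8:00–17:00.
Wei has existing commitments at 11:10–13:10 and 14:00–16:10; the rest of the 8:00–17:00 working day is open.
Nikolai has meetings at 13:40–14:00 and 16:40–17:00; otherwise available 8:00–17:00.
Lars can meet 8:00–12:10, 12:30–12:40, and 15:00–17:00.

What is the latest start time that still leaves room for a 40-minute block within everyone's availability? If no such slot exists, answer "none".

10:30

Vera free within 08:00–17:00: 08:50–12:30, 13:20–13:30, 16:00–16:30.
Jamal free within 08:00–17:00: 08:00–11:10, 14:30–16:40.
Wei free within 08:00–17:00: 08:00–11:10, 13:10–14:00, 16:10–17:00.
Nikolai free within 08:00–17:00: 08:00–13:40, 14:00–16:40.
Vera ∩ Jamal: 08:50–11:10, 16:00–16:30.
Vera ∩ Jamal ∩ Wei: 08:50–11:10, 16:10–16:30.
Vera ∩ Jamal ∩ Wei ∩ Nikolai: 08:50–11:10, 16:10–16:30.
Vera ∩ Jamal ∩ Wei ∩ Nikolai ∩ Lars: 08:50–11:10, 16:10–16:30.
Windows ≥ 40 min: 08:50–11:10.
Latest start in the last window 08:50–11:10 is 11:10 − 40 min = 10:30.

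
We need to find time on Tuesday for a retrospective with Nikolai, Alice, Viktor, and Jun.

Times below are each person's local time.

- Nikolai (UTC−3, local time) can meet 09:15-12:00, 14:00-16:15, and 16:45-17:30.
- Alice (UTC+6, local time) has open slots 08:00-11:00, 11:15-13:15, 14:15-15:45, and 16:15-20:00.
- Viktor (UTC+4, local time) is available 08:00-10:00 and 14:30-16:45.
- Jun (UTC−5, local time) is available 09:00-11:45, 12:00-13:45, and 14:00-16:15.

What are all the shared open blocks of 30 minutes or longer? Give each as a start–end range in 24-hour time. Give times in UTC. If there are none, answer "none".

Nikolai → UTC: 12:15–15:00, 17:00–19:15, 19:45–20:30.
Alice → UTC: 02:00–05:00, 05:15–07:15, 08:15–09:45, 10:15–14:00.
Viktor → UTC: 04:00–06:00, 10:30–12:45.
Jun → UTC: 14:00–16:45, 17:00–18:45, 19:00–21:15.
Nikolai ∩ Alice: 12:15–14:00.
Nikolai ∩ Alice ∩ Viktor: 12:15–12:45.
Nikolai ∩ Alice ∩ Viktor ∩ Jun: (none).
Windows ≥ 30 min: (none).

none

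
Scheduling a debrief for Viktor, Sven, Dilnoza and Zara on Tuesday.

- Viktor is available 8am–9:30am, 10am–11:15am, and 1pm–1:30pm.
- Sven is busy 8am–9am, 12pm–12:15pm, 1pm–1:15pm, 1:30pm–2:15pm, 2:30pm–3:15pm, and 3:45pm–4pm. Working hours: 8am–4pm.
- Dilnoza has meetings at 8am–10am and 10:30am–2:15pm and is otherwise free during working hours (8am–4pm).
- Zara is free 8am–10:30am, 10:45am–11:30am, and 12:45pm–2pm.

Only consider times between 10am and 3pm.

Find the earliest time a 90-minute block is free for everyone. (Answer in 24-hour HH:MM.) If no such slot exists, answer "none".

none

Sven free within 08:00–16:00: 09:00–12:00, 12:15–13:00, 13:15–13:30, 14:15–14:30, 15:15–15:45.
Dilnoza free within 08:00–16:00: 10:00–10:30, 14:15–16:00.
Viktor ∩ Sven: 09:00–09:30, 10:00–11:15, 13:15–13:30.
Viktor ∩ Sven ∩ Dilnoza: 10:00–10:30.
Viktor ∩ Sven ∩ Dilnoza ∩ Zara: 10:00–10:30.
Restricted to 10:00–15:00: 10:00–10:30.
Windows ≥ 90 min: (none).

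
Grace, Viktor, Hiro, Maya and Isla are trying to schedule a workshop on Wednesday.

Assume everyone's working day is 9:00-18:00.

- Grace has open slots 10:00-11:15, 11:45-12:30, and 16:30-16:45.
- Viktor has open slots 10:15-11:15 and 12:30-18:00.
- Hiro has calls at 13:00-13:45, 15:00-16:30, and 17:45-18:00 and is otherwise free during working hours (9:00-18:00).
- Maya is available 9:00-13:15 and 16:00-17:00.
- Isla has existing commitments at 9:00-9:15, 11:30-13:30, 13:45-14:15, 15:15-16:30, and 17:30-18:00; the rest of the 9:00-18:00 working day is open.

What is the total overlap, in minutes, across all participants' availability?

Hiro free within 09:00–18:00: 09:00–13:00, 13:45–15:00, 16:30–17:45.
Isla free within 09:00–18:00: 09:15–11:30, 13:30–13:45, 14:15–15:15, 16:30–17:30.
Grace ∩ Viktor: 10:15–11:15, 16:30–16:45.
Grace ∩ Viktor ∩ Hiro: 10:15–11:15, 16:30–16:45.
Grace ∩ Viktor ∩ Hiro ∩ Maya: 10:15–11:15, 16:30–16:45.
Grace ∩ Viktor ∩ Hiro ∩ Maya ∩ Isla: 10:15–11:15, 16:30–16:45.
Total common minutes: 60 + 15 = 75.

75 minutes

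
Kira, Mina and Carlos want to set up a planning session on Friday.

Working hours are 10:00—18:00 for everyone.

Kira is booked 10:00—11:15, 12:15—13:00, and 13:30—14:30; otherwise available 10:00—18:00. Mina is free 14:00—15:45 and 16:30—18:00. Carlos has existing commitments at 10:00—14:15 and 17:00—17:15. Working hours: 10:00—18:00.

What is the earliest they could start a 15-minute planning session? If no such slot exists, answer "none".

14:30

Kira free within 10:00–18:00: 11:15–12:15, 13:00–13:30, 14:30–18:00.
Carlos free within 10:00–18:00: 14:15–17:00, 17:15–18:00.
Kira ∩ Mina: 14:30–15:45, 16:30–18:00.
Kira ∩ Mina ∩ Carlos: 14:30–15:45, 16:30–17:00, 17:15–18:00.
Windows ≥ 15 min: 14:30–15:45, 16:30–17:00, 17:15–18:00.
Earliest such window starts at 14:30.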